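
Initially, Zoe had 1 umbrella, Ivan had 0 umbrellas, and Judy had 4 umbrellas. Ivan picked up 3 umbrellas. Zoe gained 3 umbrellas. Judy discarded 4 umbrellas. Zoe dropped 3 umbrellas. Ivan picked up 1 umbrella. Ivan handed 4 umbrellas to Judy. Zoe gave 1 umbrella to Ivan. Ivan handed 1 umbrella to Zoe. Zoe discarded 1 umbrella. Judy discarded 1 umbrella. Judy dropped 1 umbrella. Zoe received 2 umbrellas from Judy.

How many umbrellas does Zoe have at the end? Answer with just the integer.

Tracking counts step by step:
Start: Zoe=1, Ivan=0, Judy=4
Event 1 (Ivan +3): Ivan: 0 -> 3. State: Zoe=1, Ivan=3, Judy=4
Event 2 (Zoe +3): Zoe: 1 -> 4. State: Zoe=4, Ivan=3, Judy=4
Event 3 (Judy -4): Judy: 4 -> 0. State: Zoe=4, Ivan=3, Judy=0
Event 4 (Zoe -3): Zoe: 4 -> 1. State: Zoe=1, Ivan=3, Judy=0
Event 5 (Ivan +1): Ivan: 3 -> 4. State: Zoe=1, Ivan=4, Judy=0
Event 6 (Ivan -> Judy, 4): Ivan: 4 -> 0, Judy: 0 -> 4. State: Zoe=1, Ivan=0, Judy=4
Event 7 (Zoe -> Ivan, 1): Zoe: 1 -> 0, Ivan: 0 -> 1. State: Zoe=0, Ivan=1, Judy=4
Event 8 (Ivan -> Zoe, 1): Ivan: 1 -> 0, Zoe: 0 -> 1. State: Zoe=1, Ivan=0, Judy=4
Event 9 (Zoe -1): Zoe: 1 -> 0. State: Zoe=0, Ivan=0, Judy=4
Event 10 (Judy -1): Judy: 4 -> 3. State: Zoe=0, Ivan=0, Judy=3
Event 11 (Judy -1): Judy: 3 -> 2. State: Zoe=0, Ivan=0, Judy=2
Event 12 (Judy -> Zoe, 2): Judy: 2 -> 0, Zoe: 0 -> 2. State: Zoe=2, Ivan=0, Judy=0

Zoe's final count: 2

Answer: 2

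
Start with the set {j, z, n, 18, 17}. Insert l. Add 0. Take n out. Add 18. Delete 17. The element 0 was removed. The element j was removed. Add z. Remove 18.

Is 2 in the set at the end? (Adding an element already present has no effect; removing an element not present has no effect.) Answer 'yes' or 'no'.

Answer: no

Derivation:
Tracking the set through each operation:
Start: {17, 18, j, n, z}
Event 1 (add l): added. Set: {17, 18, j, l, n, z}
Event 2 (add 0): added. Set: {0, 17, 18, j, l, n, z}
Event 3 (remove n): removed. Set: {0, 17, 18, j, l, z}
Event 4 (add 18): already present, no change. Set: {0, 17, 18, j, l, z}
Event 5 (remove 17): removed. Set: {0, 18, j, l, z}
Event 6 (remove 0): removed. Set: {18, j, l, z}
Event 7 (remove j): removed. Set: {18, l, z}
Event 8 (add z): already present, no change. Set: {18, l, z}
Event 9 (remove 18): removed. Set: {l, z}

Final set: {l, z} (size 2)
2 is NOT in the final set.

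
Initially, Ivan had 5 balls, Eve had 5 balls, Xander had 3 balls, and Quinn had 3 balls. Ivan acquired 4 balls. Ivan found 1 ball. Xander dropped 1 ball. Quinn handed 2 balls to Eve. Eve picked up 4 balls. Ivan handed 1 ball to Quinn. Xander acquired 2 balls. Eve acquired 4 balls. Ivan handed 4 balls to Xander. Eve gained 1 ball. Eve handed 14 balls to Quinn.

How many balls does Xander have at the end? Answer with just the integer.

Answer: 8

Derivation:
Tracking counts step by step:
Start: Ivan=5, Eve=5, Xander=3, Quinn=3
Event 1 (Ivan +4): Ivan: 5 -> 9. State: Ivan=9, Eve=5, Xander=3, Quinn=3
Event 2 (Ivan +1): Ivan: 9 -> 10. State: Ivan=10, Eve=5, Xander=3, Quinn=3
Event 3 (Xander -1): Xander: 3 -> 2. State: Ivan=10, Eve=5, Xander=2, Quinn=3
Event 4 (Quinn -> Eve, 2): Quinn: 3 -> 1, Eve: 5 -> 7. State: Ivan=10, Eve=7, Xander=2, Quinn=1
Event 5 (Eve +4): Eve: 7 -> 11. State: Ivan=10, Eve=11, Xander=2, Quinn=1
Event 6 (Ivan -> Quinn, 1): Ivan: 10 -> 9, Quinn: 1 -> 2. State: Ivan=9, Eve=11, Xander=2, Quinn=2
Event 7 (Xander +2): Xander: 2 -> 4. State: Ivan=9, Eve=11, Xander=4, Quinn=2
Event 8 (Eve +4): Eve: 11 -> 15. State: Ivan=9, Eve=15, Xander=4, Quinn=2
Event 9 (Ivan -> Xander, 4): Ivan: 9 -> 5, Xander: 4 -> 8. State: Ivan=5, Eve=15, Xander=8, Quinn=2
Event 10 (Eve +1): Eve: 15 -> 16. State: Ivan=5, Eve=16, Xander=8, Quinn=2
Event 11 (Eve -> Quinn, 14): Eve: 16 -> 2, Quinn: 2 -> 16. State: Ivan=5, Eve=2, Xander=8, Quinn=16

Xander's final count: 8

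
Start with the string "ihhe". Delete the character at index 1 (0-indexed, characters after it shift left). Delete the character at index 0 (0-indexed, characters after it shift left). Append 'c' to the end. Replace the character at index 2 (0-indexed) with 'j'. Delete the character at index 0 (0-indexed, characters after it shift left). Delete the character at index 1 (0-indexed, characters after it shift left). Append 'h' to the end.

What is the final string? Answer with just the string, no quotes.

Answer: eh

Derivation:
Applying each edit step by step:
Start: "ihhe"
Op 1 (delete idx 1 = 'h'): "ihhe" -> "ihe"
Op 2 (delete idx 0 = 'i'): "ihe" -> "he"
Op 3 (append 'c'): "he" -> "hec"
Op 4 (replace idx 2: 'c' -> 'j'): "hec" -> "hej"
Op 5 (delete idx 0 = 'h'): "hej" -> "ej"
Op 6 (delete idx 1 = 'j'): "ej" -> "e"
Op 7 (append 'h'): "e" -> "eh"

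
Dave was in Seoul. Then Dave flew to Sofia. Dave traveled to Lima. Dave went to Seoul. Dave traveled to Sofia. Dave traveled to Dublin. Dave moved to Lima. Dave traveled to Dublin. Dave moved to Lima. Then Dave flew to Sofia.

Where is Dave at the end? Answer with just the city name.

Answer: Sofia

Derivation:
Tracking Dave's location:
Start: Dave is in Seoul.
After move 1: Seoul -> Sofia. Dave is in Sofia.
After move 2: Sofia -> Lima. Dave is in Lima.
After move 3: Lima -> Seoul. Dave is in Seoul.
After move 4: Seoul -> Sofia. Dave is in Sofia.
After move 5: Sofia -> Dublin. Dave is in Dublin.
After move 6: Dublin -> Lima. Dave is in Lima.
After move 7: Lima -> Dublin. Dave is in Dublin.
After move 8: Dublin -> Lima. Dave is in Lima.
After move 9: Lima -> Sofia. Dave is in Sofia.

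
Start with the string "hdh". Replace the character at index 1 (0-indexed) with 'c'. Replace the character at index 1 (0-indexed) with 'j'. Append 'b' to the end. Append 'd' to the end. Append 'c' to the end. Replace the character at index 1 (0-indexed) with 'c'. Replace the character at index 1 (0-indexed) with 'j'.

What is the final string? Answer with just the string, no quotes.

Answer: hjhbdc

Derivation:
Applying each edit step by step:
Start: "hdh"
Op 1 (replace idx 1: 'd' -> 'c'): "hdh" -> "hch"
Op 2 (replace idx 1: 'c' -> 'j'): "hch" -> "hjh"
Op 3 (append 'b'): "hjh" -> "hjhb"
Op 4 (append 'd'): "hjhb" -> "hjhbd"
Op 5 (append 'c'): "hjhbd" -> "hjhbdc"
Op 6 (replace idx 1: 'j' -> 'c'): "hjhbdc" -> "hchbdc"
Op 7 (replace idx 1: 'c' -> 'j'): "hchbdc" -> "hjhbdc"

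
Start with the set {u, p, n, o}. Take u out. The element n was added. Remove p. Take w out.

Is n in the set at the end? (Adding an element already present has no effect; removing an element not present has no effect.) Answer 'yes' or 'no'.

Tracking the set through each operation:
Start: {n, o, p, u}
Event 1 (remove u): removed. Set: {n, o, p}
Event 2 (add n): already present, no change. Set: {n, o, p}
Event 3 (remove p): removed. Set: {n, o}
Event 4 (remove w): not present, no change. Set: {n, o}

Final set: {n, o} (size 2)
n is in the final set.

Answer: yes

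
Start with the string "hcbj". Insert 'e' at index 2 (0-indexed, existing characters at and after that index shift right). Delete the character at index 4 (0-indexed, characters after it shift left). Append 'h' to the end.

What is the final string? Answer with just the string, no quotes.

Applying each edit step by step:
Start: "hcbj"
Op 1 (insert 'e' at idx 2): "hcbj" -> "hcebj"
Op 2 (delete idx 4 = 'j'): "hcebj" -> "hceb"
Op 3 (append 'h'): "hceb" -> "hcebh"

Answer: hcebh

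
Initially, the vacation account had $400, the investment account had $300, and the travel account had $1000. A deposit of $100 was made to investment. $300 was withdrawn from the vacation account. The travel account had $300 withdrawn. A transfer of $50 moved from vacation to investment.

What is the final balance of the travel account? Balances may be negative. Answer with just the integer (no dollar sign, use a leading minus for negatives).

Tracking account balances step by step:
Start: vacation=400, investment=300, travel=1000
Event 1 (deposit 100 to investment): investment: 300 + 100 = 400. Balances: vacation=400, investment=400, travel=1000
Event 2 (withdraw 300 from vacation): vacation: 400 - 300 = 100. Balances: vacation=100, investment=400, travel=1000
Event 3 (withdraw 300 from travel): travel: 1000 - 300 = 700. Balances: vacation=100, investment=400, travel=700
Event 4 (transfer 50 vacation -> investment): vacation: 100 - 50 = 50, investment: 400 + 50 = 450. Balances: vacation=50, investment=450, travel=700

Final balance of travel: 700

Answer: 700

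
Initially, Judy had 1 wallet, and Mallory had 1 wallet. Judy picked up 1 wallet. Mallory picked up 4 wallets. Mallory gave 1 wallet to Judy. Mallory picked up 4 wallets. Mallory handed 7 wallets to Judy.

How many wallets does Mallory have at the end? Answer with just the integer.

Tracking counts step by step:
Start: Judy=1, Mallory=1
Event 1 (Judy +1): Judy: 1 -> 2. State: Judy=2, Mallory=1
Event 2 (Mallory +4): Mallory: 1 -> 5. State: Judy=2, Mallory=5
Event 3 (Mallory -> Judy, 1): Mallory: 5 -> 4, Judy: 2 -> 3. State: Judy=3, Mallory=4
Event 4 (Mallory +4): Mallory: 4 -> 8. State: Judy=3, Mallory=8
Event 5 (Mallory -> Judy, 7): Mallory: 8 -> 1, Judy: 3 -> 10. State: Judy=10, Mallory=1

Mallory's final count: 1

Answer: 1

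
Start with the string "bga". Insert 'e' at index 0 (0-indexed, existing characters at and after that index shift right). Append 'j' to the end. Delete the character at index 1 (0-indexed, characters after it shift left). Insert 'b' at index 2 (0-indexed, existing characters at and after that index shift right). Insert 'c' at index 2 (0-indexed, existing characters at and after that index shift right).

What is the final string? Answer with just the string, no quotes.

Answer: egcbaj

Derivation:
Applying each edit step by step:
Start: "bga"
Op 1 (insert 'e' at idx 0): "bga" -> "ebga"
Op 2 (append 'j'): "ebga" -> "ebgaj"
Op 3 (delete idx 1 = 'b'): "ebgaj" -> "egaj"
Op 4 (insert 'b' at idx 2): "egaj" -> "egbaj"
Op 5 (insert 'c' at idx 2): "egbaj" -> "egcbaj"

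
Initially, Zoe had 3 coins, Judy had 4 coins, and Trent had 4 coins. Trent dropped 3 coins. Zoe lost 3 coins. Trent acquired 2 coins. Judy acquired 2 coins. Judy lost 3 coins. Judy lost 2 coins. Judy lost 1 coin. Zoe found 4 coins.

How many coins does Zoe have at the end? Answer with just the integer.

Answer: 4

Derivation:
Tracking counts step by step:
Start: Zoe=3, Judy=4, Trent=4
Event 1 (Trent -3): Trent: 4 -> 1. State: Zoe=3, Judy=4, Trent=1
Event 2 (Zoe -3): Zoe: 3 -> 0. State: Zoe=0, Judy=4, Trent=1
Event 3 (Trent +2): Trent: 1 -> 3. State: Zoe=0, Judy=4, Trent=3
Event 4 (Judy +2): Judy: 4 -> 6. State: Zoe=0, Judy=6, Trent=3
Event 5 (Judy -3): Judy: 6 -> 3. State: Zoe=0, Judy=3, Trent=3
Event 6 (Judy -2): Judy: 3 -> 1. State: Zoe=0, Judy=1, Trent=3
Event 7 (Judy -1): Judy: 1 -> 0. State: Zoe=0, Judy=0, Trent=3
Event 8 (Zoe +4): Zoe: 0 -> 4. State: Zoe=4, Judy=0, Trent=3

Zoe's final count: 4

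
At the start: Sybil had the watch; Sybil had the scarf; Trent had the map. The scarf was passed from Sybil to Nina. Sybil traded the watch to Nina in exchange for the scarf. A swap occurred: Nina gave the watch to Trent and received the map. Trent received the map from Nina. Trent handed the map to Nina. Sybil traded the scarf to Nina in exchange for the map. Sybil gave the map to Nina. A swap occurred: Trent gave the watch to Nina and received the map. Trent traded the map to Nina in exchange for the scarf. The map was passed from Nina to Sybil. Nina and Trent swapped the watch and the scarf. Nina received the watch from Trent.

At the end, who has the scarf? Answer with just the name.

Answer: Nina

Derivation:
Tracking all object holders:
Start: watch:Sybil, scarf:Sybil, map:Trent
Event 1 (give scarf: Sybil -> Nina). State: watch:Sybil, scarf:Nina, map:Trent
Event 2 (swap watch<->scarf: now watch:Nina, scarf:Sybil). State: watch:Nina, scarf:Sybil, map:Trent
Event 3 (swap watch<->map: now watch:Trent, map:Nina). State: watch:Trent, scarf:Sybil, map:Nina
Event 4 (give map: Nina -> Trent). State: watch:Trent, scarf:Sybil, map:Trent
Event 5 (give map: Trent -> Nina). State: watch:Trent, scarf:Sybil, map:Nina
Event 6 (swap scarf<->map: now scarf:Nina, map:Sybil). State: watch:Trent, scarf:Nina, map:Sybil
Event 7 (give map: Sybil -> Nina). State: watch:Trent, scarf:Nina, map:Nina
Event 8 (swap watch<->map: now watch:Nina, map:Trent). State: watch:Nina, scarf:Nina, map:Trent
Event 9 (swap map<->scarf: now map:Nina, scarf:Trent). State: watch:Nina, scarf:Trent, map:Nina
Event 10 (give map: Nina -> Sybil). State: watch:Nina, scarf:Trent, map:Sybil
Event 11 (swap watch<->scarf: now watch:Trent, scarf:Nina). State: watch:Trent, scarf:Nina, map:Sybil
Event 12 (give watch: Trent -> Nina). State: watch:Nina, scarf:Nina, map:Sybil

Final state: watch:Nina, scarf:Nina, map:Sybil
The scarf is held by Nina.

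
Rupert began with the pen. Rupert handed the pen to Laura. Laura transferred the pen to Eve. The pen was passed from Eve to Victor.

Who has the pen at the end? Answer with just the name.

Tracking the pen through each event:
Start: Rupert has the pen.
After event 1: Laura has the pen.
After event 2: Eve has the pen.
After event 3: Victor has the pen.

Answer: Victor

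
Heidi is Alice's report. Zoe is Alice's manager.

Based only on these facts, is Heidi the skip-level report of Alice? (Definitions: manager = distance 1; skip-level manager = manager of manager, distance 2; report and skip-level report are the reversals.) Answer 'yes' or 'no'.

Reconstructing the manager chain from the given facts:
  Zoe -> Alice -> Heidi
(each arrow means 'manager of the next')
Positions in the chain (0 = top):
  position of Zoe: 0
  position of Alice: 1
  position of Heidi: 2

Heidi is at position 2, Alice is at position 1; signed distance (j - i) = -1.
'skip-level report' requires j - i = -2. Actual distance is -1, so the relation does NOT hold.

Answer: no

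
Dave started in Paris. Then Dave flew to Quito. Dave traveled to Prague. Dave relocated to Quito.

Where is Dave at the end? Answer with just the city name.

Answer: Quito

Derivation:
Tracking Dave's location:
Start: Dave is in Paris.
After move 1: Paris -> Quito. Dave is in Quito.
After move 2: Quito -> Prague. Dave is in Prague.
After move 3: Prague -> Quito. Dave is in Quito.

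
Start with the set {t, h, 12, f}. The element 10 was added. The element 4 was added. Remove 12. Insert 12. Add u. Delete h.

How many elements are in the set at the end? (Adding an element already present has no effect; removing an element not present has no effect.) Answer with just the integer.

Tracking the set through each operation:
Start: {12, f, h, t}
Event 1 (add 10): added. Set: {10, 12, f, h, t}
Event 2 (add 4): added. Set: {10, 12, 4, f, h, t}
Event 3 (remove 12): removed. Set: {10, 4, f, h, t}
Event 4 (add 12): added. Set: {10, 12, 4, f, h, t}
Event 5 (add u): added. Set: {10, 12, 4, f, h, t, u}
Event 6 (remove h): removed. Set: {10, 12, 4, f, t, u}

Final set: {10, 12, 4, f, t, u} (size 6)

Answer: 6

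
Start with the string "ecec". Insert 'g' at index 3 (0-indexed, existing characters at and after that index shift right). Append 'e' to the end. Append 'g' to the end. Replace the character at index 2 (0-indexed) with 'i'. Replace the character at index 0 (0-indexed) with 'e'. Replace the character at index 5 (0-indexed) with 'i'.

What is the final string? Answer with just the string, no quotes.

Applying each edit step by step:
Start: "ecec"
Op 1 (insert 'g' at idx 3): "ecec" -> "ecegc"
Op 2 (append 'e'): "ecegc" -> "ecegce"
Op 3 (append 'g'): "ecegce" -> "ecegceg"
Op 4 (replace idx 2: 'e' -> 'i'): "ecegceg" -> "ecigceg"
Op 5 (replace idx 0: 'e' -> 'e'): "ecigceg" -> "ecigceg"
Op 6 (replace idx 5: 'e' -> 'i'): "ecigceg" -> "ecigcig"

Answer: ecigcig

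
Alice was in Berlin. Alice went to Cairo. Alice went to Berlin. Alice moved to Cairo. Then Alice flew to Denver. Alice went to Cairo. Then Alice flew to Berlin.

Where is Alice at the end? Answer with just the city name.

Tracking Alice's location:
Start: Alice is in Berlin.
After move 1: Berlin -> Cairo. Alice is in Cairo.
After move 2: Cairo -> Berlin. Alice is in Berlin.
After move 3: Berlin -> Cairo. Alice is in Cairo.
After move 4: Cairo -> Denver. Alice is in Denver.
After move 5: Denver -> Cairo. Alice is in Cairo.
After move 6: Cairo -> Berlin. Alice is in Berlin.

Answer: Berlin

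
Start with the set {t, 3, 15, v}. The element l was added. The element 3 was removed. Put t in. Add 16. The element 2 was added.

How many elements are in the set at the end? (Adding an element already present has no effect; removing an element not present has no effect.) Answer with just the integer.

Tracking the set through each operation:
Start: {15, 3, t, v}
Event 1 (add l): added. Set: {15, 3, l, t, v}
Event 2 (remove 3): removed. Set: {15, l, t, v}
Event 3 (add t): already present, no change. Set: {15, l, t, v}
Event 4 (add 16): added. Set: {15, 16, l, t, v}
Event 5 (add 2): added. Set: {15, 16, 2, l, t, v}

Final set: {15, 16, 2, l, t, v} (size 6)

Answer: 6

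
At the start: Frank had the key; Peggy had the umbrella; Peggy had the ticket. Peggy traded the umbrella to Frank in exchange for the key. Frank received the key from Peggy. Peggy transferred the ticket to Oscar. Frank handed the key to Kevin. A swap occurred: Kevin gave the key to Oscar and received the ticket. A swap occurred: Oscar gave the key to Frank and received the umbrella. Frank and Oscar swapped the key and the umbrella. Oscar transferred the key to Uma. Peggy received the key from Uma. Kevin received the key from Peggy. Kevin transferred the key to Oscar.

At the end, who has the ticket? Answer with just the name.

Tracking all object holders:
Start: key:Frank, umbrella:Peggy, ticket:Peggy
Event 1 (swap umbrella<->key: now umbrella:Frank, key:Peggy). State: key:Peggy, umbrella:Frank, ticket:Peggy
Event 2 (give key: Peggy -> Frank). State: key:Frank, umbrella:Frank, ticket:Peggy
Event 3 (give ticket: Peggy -> Oscar). State: key:Frank, umbrella:Frank, ticket:Oscar
Event 4 (give key: Frank -> Kevin). State: key:Kevin, umbrella:Frank, ticket:Oscar
Event 5 (swap key<->ticket: now key:Oscar, ticket:Kevin). State: key:Oscar, umbrella:Frank, ticket:Kevin
Event 6 (swap key<->umbrella: now key:Frank, umbrella:Oscar). State: key:Frank, umbrella:Oscar, ticket:Kevin
Event 7 (swap key<->umbrella: now key:Oscar, umbrella:Frank). State: key:Oscar, umbrella:Frank, ticket:Kevin
Event 8 (give key: Oscar -> Uma). State: key:Uma, umbrella:Frank, ticket:Kevin
Event 9 (give key: Uma -> Peggy). State: key:Peggy, umbrella:Frank, ticket:Kevin
Event 10 (give key: Peggy -> Kevin). State: key:Kevin, umbrella:Frank, ticket:Kevin
Event 11 (give key: Kevin -> Oscar). State: key:Oscar, umbrella:Frank, ticket:Kevin

Final state: key:Oscar, umbrella:Frank, ticket:Kevin
The ticket is held by Kevin.

Answer: Kevin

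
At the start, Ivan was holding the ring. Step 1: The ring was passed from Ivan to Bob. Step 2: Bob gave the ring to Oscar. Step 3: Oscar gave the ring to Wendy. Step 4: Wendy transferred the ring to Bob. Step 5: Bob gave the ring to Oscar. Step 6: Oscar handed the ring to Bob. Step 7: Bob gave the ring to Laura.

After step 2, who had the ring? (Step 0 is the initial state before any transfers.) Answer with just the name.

Answer: Oscar

Derivation:
Tracking the ring holder through step 2:
After step 0 (start): Ivan
After step 1: Bob
After step 2: Oscar

At step 2, the holder is Oscar.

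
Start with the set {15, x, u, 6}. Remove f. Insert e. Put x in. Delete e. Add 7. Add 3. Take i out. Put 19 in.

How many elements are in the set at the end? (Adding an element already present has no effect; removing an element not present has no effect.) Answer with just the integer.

Tracking the set through each operation:
Start: {15, 6, u, x}
Event 1 (remove f): not present, no change. Set: {15, 6, u, x}
Event 2 (add e): added. Set: {15, 6, e, u, x}
Event 3 (add x): already present, no change. Set: {15, 6, e, u, x}
Event 4 (remove e): removed. Set: {15, 6, u, x}
Event 5 (add 7): added. Set: {15, 6, 7, u, x}
Event 6 (add 3): added. Set: {15, 3, 6, 7, u, x}
Event 7 (remove i): not present, no change. Set: {15, 3, 6, 7, u, x}
Event 8 (add 19): added. Set: {15, 19, 3, 6, 7, u, x}

Final set: {15, 19, 3, 6, 7, u, x} (size 7)

Answer: 7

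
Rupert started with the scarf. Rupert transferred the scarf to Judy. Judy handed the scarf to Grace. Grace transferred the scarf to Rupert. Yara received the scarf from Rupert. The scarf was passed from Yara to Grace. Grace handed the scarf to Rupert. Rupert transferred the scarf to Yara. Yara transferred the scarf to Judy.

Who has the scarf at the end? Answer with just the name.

Tracking the scarf through each event:
Start: Rupert has the scarf.
After event 1: Judy has the scarf.
After event 2: Grace has the scarf.
After event 3: Rupert has the scarf.
After event 4: Yara has the scarf.
After event 5: Grace has the scarf.
After event 6: Rupert has the scarf.
After event 7: Yara has the scarf.
After event 8: Judy has the scarf.

Answer: Judy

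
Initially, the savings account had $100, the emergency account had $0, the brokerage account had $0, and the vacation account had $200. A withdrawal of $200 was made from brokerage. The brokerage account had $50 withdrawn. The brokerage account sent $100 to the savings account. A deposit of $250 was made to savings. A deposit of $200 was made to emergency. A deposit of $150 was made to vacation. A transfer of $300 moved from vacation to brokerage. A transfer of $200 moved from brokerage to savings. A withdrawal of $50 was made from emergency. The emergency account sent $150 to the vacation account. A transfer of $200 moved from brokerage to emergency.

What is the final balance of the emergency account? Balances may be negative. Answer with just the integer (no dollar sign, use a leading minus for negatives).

Answer: 200

Derivation:
Tracking account balances step by step:
Start: savings=100, emergency=0, brokerage=0, vacation=200
Event 1 (withdraw 200 from brokerage): brokerage: 0 - 200 = -200. Balances: savings=100, emergency=0, brokerage=-200, vacation=200
Event 2 (withdraw 50 from brokerage): brokerage: -200 - 50 = -250. Balances: savings=100, emergency=0, brokerage=-250, vacation=200
Event 3 (transfer 100 brokerage -> savings): brokerage: -250 - 100 = -350, savings: 100 + 100 = 200. Balances: savings=200, emergency=0, brokerage=-350, vacation=200
Event 4 (deposit 250 to savings): savings: 200 + 250 = 450. Balances: savings=450, emergency=0, brokerage=-350, vacation=200
Event 5 (deposit 200 to emergency): emergency: 0 + 200 = 200. Balances: savings=450, emergency=200, brokerage=-350, vacation=200
Event 6 (deposit 150 to vacation): vacation: 200 + 150 = 350. Balances: savings=450, emergency=200, brokerage=-350, vacation=350
Event 7 (transfer 300 vacation -> brokerage): vacation: 350 - 300 = 50, brokerage: -350 + 300 = -50. Balances: savings=450, emergency=200, brokerage=-50, vacation=50
Event 8 (transfer 200 brokerage -> savings): brokerage: -50 - 200 = -250, savings: 450 + 200 = 650. Balances: savings=650, emergency=200, brokerage=-250, vacation=50
Event 9 (withdraw 50 from emergency): emergency: 200 - 50 = 150. Balances: savings=650, emergency=150, brokerage=-250, vacation=50
Event 10 (transfer 150 emergency -> vacation): emergency: 150 - 150 = 0, vacation: 50 + 150 = 200. Balances: savings=650, emergency=0, brokerage=-250, vacation=200
Event 11 (transfer 200 brokerage -> emergency): brokerage: -250 - 200 = -450, emergency: 0 + 200 = 200. Balances: savings=650, emergency=200, brokerage=-450, vacation=200

Final balance of emergency: 200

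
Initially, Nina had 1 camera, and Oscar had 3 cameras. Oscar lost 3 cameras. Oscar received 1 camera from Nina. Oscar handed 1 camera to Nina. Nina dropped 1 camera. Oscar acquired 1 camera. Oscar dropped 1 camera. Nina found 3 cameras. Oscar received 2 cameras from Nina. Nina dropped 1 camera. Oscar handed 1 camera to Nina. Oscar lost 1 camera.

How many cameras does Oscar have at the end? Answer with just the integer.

Answer: 0

Derivation:
Tracking counts step by step:
Start: Nina=1, Oscar=3
Event 1 (Oscar -3): Oscar: 3 -> 0. State: Nina=1, Oscar=0
Event 2 (Nina -> Oscar, 1): Nina: 1 -> 0, Oscar: 0 -> 1. State: Nina=0, Oscar=1
Event 3 (Oscar -> Nina, 1): Oscar: 1 -> 0, Nina: 0 -> 1. State: Nina=1, Oscar=0
Event 4 (Nina -1): Nina: 1 -> 0. State: Nina=0, Oscar=0
Event 5 (Oscar +1): Oscar: 0 -> 1. State: Nina=0, Oscar=1
Event 6 (Oscar -1): Oscar: 1 -> 0. State: Nina=0, Oscar=0
Event 7 (Nina +3): Nina: 0 -> 3. State: Nina=3, Oscar=0
Event 8 (Nina -> Oscar, 2): Nina: 3 -> 1, Oscar: 0 -> 2. State: Nina=1, Oscar=2
Event 9 (Nina -1): Nina: 1 -> 0. State: Nina=0, Oscar=2
Event 10 (Oscar -> Nina, 1): Oscar: 2 -> 1, Nina: 0 -> 1. State: Nina=1, Oscar=1
Event 11 (Oscar -1): Oscar: 1 -> 0. State: Nina=1, Oscar=0

Oscar's final count: 0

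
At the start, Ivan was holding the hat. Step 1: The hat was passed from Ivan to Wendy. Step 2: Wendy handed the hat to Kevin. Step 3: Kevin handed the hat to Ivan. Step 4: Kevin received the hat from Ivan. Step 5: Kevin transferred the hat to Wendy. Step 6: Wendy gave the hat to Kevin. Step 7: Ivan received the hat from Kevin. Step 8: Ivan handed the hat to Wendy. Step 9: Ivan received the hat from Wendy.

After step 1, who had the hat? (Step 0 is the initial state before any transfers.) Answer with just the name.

Tracking the hat holder through step 1:
After step 0 (start): Ivan
After step 1: Wendy

At step 1, the holder is Wendy.

Answer: Wendy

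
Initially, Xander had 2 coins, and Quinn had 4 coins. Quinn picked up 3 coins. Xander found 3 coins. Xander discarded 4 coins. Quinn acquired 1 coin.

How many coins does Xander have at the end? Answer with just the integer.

Tracking counts step by step:
Start: Xander=2, Quinn=4
Event 1 (Quinn +3): Quinn: 4 -> 7. State: Xander=2, Quinn=7
Event 2 (Xander +3): Xander: 2 -> 5. State: Xander=5, Quinn=7
Event 3 (Xander -4): Xander: 5 -> 1. State: Xander=1, Quinn=7
Event 4 (Quinn +1): Quinn: 7 -> 8. State: Xander=1, Quinn=8

Xander's final count: 1

Answer: 1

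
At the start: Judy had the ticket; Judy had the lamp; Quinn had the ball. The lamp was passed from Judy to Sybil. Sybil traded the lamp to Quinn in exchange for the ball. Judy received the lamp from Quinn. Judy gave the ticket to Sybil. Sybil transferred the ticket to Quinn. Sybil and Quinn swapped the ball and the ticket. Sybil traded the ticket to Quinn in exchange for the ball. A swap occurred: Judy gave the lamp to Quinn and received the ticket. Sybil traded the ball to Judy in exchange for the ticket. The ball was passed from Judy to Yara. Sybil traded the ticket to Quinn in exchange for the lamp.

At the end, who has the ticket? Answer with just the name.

Tracking all object holders:
Start: ticket:Judy, lamp:Judy, ball:Quinn
Event 1 (give lamp: Judy -> Sybil). State: ticket:Judy, lamp:Sybil, ball:Quinn
Event 2 (swap lamp<->ball: now lamp:Quinn, ball:Sybil). State: ticket:Judy, lamp:Quinn, ball:Sybil
Event 3 (give lamp: Quinn -> Judy). State: ticket:Judy, lamp:Judy, ball:Sybil
Event 4 (give ticket: Judy -> Sybil). State: ticket:Sybil, lamp:Judy, ball:Sybil
Event 5 (give ticket: Sybil -> Quinn). State: ticket:Quinn, lamp:Judy, ball:Sybil
Event 6 (swap ball<->ticket: now ball:Quinn, ticket:Sybil). State: ticket:Sybil, lamp:Judy, ball:Quinn
Event 7 (swap ticket<->ball: now ticket:Quinn, ball:Sybil). State: ticket:Quinn, lamp:Judy, ball:Sybil
Event 8 (swap lamp<->ticket: now lamp:Quinn, ticket:Judy). State: ticket:Judy, lamp:Quinn, ball:Sybil
Event 9 (swap ball<->ticket: now ball:Judy, ticket:Sybil). State: ticket:Sybil, lamp:Quinn, ball:Judy
Event 10 (give ball: Judy -> Yara). State: ticket:Sybil, lamp:Quinn, ball:Yara
Event 11 (swap ticket<->lamp: now ticket:Quinn, lamp:Sybil). State: ticket:Quinn, lamp:Sybil, ball:Yara

Final state: ticket:Quinn, lamp:Sybil, ball:Yara
The ticket is held by Quinn.

Answer: Quinn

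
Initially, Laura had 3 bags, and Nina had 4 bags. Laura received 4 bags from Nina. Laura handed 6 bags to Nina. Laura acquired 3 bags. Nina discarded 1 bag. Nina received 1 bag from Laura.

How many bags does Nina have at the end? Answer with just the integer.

Tracking counts step by step:
Start: Laura=3, Nina=4
Event 1 (Nina -> Laura, 4): Nina: 4 -> 0, Laura: 3 -> 7. State: Laura=7, Nina=0
Event 2 (Laura -> Nina, 6): Laura: 7 -> 1, Nina: 0 -> 6. State: Laura=1, Nina=6
Event 3 (Laura +3): Laura: 1 -> 4. State: Laura=4, Nina=6
Event 4 (Nina -1): Nina: 6 -> 5. State: Laura=4, Nina=5
Event 5 (Laura -> Nina, 1): Laura: 4 -> 3, Nina: 5 -> 6. State: Laura=3, Nina=6

Nina's final count: 6

Answer: 6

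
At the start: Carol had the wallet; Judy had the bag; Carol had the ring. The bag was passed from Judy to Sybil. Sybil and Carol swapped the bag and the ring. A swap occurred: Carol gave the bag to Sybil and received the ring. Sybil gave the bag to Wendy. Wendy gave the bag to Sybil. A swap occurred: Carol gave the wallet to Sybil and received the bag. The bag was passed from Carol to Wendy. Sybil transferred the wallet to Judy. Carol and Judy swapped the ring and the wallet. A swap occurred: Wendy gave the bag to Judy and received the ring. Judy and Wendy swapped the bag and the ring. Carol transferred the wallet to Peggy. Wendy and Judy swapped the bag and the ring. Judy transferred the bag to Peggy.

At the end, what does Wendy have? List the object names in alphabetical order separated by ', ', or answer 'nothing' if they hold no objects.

Answer: ring

Derivation:
Tracking all object holders:
Start: wallet:Carol, bag:Judy, ring:Carol
Event 1 (give bag: Judy -> Sybil). State: wallet:Carol, bag:Sybil, ring:Carol
Event 2 (swap bag<->ring: now bag:Carol, ring:Sybil). State: wallet:Carol, bag:Carol, ring:Sybil
Event 3 (swap bag<->ring: now bag:Sybil, ring:Carol). State: wallet:Carol, bag:Sybil, ring:Carol
Event 4 (give bag: Sybil -> Wendy). State: wallet:Carol, bag:Wendy, ring:Carol
Event 5 (give bag: Wendy -> Sybil). State: wallet:Carol, bag:Sybil, ring:Carol
Event 6 (swap wallet<->bag: now wallet:Sybil, bag:Carol). State: wallet:Sybil, bag:Carol, ring:Carol
Event 7 (give bag: Carol -> Wendy). State: wallet:Sybil, bag:Wendy, ring:Carol
Event 8 (give wallet: Sybil -> Judy). State: wallet:Judy, bag:Wendy, ring:Carol
Event 9 (swap ring<->wallet: now ring:Judy, wallet:Carol). State: wallet:Carol, bag:Wendy, ring:Judy
Event 10 (swap bag<->ring: now bag:Judy, ring:Wendy). State: wallet:Carol, bag:Judy, ring:Wendy
Event 11 (swap bag<->ring: now bag:Wendy, ring:Judy). State: wallet:Carol, bag:Wendy, ring:Judy
Event 12 (give wallet: Carol -> Peggy). State: wallet:Peggy, bag:Wendy, ring:Judy
Event 13 (swap bag<->ring: now bag:Judy, ring:Wendy). State: wallet:Peggy, bag:Judy, ring:Wendy
Event 14 (give bag: Judy -> Peggy). State: wallet:Peggy, bag:Peggy, ring:Wendy

Final state: wallet:Peggy, bag:Peggy, ring:Wendy
Wendy holds: ring.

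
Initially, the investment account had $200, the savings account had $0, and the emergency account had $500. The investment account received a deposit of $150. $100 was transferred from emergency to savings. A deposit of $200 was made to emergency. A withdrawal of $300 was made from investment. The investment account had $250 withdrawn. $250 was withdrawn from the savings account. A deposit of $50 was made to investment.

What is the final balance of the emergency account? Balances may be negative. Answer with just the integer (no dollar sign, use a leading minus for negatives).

Tracking account balances step by step:
Start: investment=200, savings=0, emergency=500
Event 1 (deposit 150 to investment): investment: 200 + 150 = 350. Balances: investment=350, savings=0, emergency=500
Event 2 (transfer 100 emergency -> savings): emergency: 500 - 100 = 400, savings: 0 + 100 = 100. Balances: investment=350, savings=100, emergency=400
Event 3 (deposit 200 to emergency): emergency: 400 + 200 = 600. Balances: investment=350, savings=100, emergency=600
Event 4 (withdraw 300 from investment): investment: 350 - 300 = 50. Balances: investment=50, savings=100, emergency=600
Event 5 (withdraw 250 from investment): investment: 50 - 250 = -200. Balances: investment=-200, savings=100, emergency=600
Event 6 (withdraw 250 from savings): savings: 100 - 250 = -150. Balances: investment=-200, savings=-150, emergency=600
Event 7 (deposit 50 to investment): investment: -200 + 50 = -150. Balances: investment=-150, savings=-150, emergency=600

Final balance of emergency: 600

Answer: 600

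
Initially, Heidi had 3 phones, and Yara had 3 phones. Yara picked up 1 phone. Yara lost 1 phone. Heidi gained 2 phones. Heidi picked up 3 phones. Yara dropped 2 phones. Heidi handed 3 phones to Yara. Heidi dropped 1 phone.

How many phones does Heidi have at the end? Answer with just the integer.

Tracking counts step by step:
Start: Heidi=3, Yara=3
Event 1 (Yara +1): Yara: 3 -> 4. State: Heidi=3, Yara=4
Event 2 (Yara -1): Yara: 4 -> 3. State: Heidi=3, Yara=3
Event 3 (Heidi +2): Heidi: 3 -> 5. State: Heidi=5, Yara=3
Event 4 (Heidi +3): Heidi: 5 -> 8. State: Heidi=8, Yara=3
Event 5 (Yara -2): Yara: 3 -> 1. State: Heidi=8, Yara=1
Event 6 (Heidi -> Yara, 3): Heidi: 8 -> 5, Yara: 1 -> 4. State: Heidi=5, Yara=4
Event 7 (Heidi -1): Heidi: 5 -> 4. State: Heidi=4, Yara=4

Heidi's final count: 4

Answer: 4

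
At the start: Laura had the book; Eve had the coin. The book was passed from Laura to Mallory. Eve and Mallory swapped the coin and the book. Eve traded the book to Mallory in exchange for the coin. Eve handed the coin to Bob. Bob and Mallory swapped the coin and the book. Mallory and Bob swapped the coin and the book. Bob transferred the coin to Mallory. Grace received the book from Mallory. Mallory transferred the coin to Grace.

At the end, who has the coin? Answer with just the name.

Tracking all object holders:
Start: book:Laura, coin:Eve
Event 1 (give book: Laura -> Mallory). State: book:Mallory, coin:Eve
Event 2 (swap coin<->book: now coin:Mallory, book:Eve). State: book:Eve, coin:Mallory
Event 3 (swap book<->coin: now book:Mallory, coin:Eve). State: book:Mallory, coin:Eve
Event 4 (give coin: Eve -> Bob). State: book:Mallory, coin:Bob
Event 5 (swap coin<->book: now coin:Mallory, book:Bob). State: book:Bob, coin:Mallory
Event 6 (swap coin<->book: now coin:Bob, book:Mallory). State: book:Mallory, coin:Bob
Event 7 (give coin: Bob -> Mallory). State: book:Mallory, coin:Mallory
Event 8 (give book: Mallory -> Grace). State: book:Grace, coin:Mallory
Event 9 (give coin: Mallory -> Grace). State: book:Grace, coin:Grace

Final state: book:Grace, coin:Grace
The coin is held by Grace.

Answer: Grace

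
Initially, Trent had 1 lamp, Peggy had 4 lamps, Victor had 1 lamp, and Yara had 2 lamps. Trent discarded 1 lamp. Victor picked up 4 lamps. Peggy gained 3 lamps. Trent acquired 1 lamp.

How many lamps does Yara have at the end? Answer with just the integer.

Answer: 2

Derivation:
Tracking counts step by step:
Start: Trent=1, Peggy=4, Victor=1, Yara=2
Event 1 (Trent -1): Trent: 1 -> 0. State: Trent=0, Peggy=4, Victor=1, Yara=2
Event 2 (Victor +4): Victor: 1 -> 5. State: Trent=0, Peggy=4, Victor=5, Yara=2
Event 3 (Peggy +3): Peggy: 4 -> 7. State: Trent=0, Peggy=7, Victor=5, Yara=2
Event 4 (Trent +1): Trent: 0 -> 1. State: Trent=1, Peggy=7, Victor=5, Yara=2

Yara's final count: 2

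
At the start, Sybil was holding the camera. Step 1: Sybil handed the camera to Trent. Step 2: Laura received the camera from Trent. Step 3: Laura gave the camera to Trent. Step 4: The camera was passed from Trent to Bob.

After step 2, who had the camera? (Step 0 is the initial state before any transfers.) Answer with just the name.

Tracking the camera holder through step 2:
After step 0 (start): Sybil
After step 1: Trent
After step 2: Laura

At step 2, the holder is Laura.

Answer: Laura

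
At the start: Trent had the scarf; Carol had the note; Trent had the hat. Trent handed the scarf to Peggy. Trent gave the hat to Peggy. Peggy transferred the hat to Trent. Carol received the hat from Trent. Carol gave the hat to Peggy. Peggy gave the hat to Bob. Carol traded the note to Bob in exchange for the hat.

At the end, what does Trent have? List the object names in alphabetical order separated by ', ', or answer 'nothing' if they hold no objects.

Answer: nothing

Derivation:
Tracking all object holders:
Start: scarf:Trent, note:Carol, hat:Trent
Event 1 (give scarf: Trent -> Peggy). State: scarf:Peggy, note:Carol, hat:Trent
Event 2 (give hat: Trent -> Peggy). State: scarf:Peggy, note:Carol, hat:Peggy
Event 3 (give hat: Peggy -> Trent). State: scarf:Peggy, note:Carol, hat:Trent
Event 4 (give hat: Trent -> Carol). State: scarf:Peggy, note:Carol, hat:Carol
Event 5 (give hat: Carol -> Peggy). State: scarf:Peggy, note:Carol, hat:Peggy
Event 6 (give hat: Peggy -> Bob). State: scarf:Peggy, note:Carol, hat:Bob
Event 7 (swap note<->hat: now note:Bob, hat:Carol). State: scarf:Peggy, note:Bob, hat:Carol

Final state: scarf:Peggy, note:Bob, hat:Carol
Trent holds: (nothing).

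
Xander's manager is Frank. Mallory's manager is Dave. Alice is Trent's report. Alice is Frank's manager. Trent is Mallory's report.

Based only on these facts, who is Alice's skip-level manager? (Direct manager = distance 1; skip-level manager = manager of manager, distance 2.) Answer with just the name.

Reconstructing the manager chain from the given facts:
  Dave -> Mallory -> Trent -> Alice -> Frank -> Xander
(each arrow means 'manager of the next')
Positions in the chain (0 = top):
  position of Dave: 0
  position of Mallory: 1
  position of Trent: 2
  position of Alice: 3
  position of Frank: 4
  position of Xander: 5

Alice is at position 3; the skip-level manager is 2 steps up the chain, i.e. position 1: Mallory.

Answer: Mallory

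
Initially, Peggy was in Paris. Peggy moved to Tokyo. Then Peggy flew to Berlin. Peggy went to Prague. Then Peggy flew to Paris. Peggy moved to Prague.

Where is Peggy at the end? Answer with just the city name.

Tracking Peggy's location:
Start: Peggy is in Paris.
After move 1: Paris -> Tokyo. Peggy is in Tokyo.
After move 2: Tokyo -> Berlin. Peggy is in Berlin.
After move 3: Berlin -> Prague. Peggy is in Prague.
After move 4: Prague -> Paris. Peggy is in Paris.
After move 5: Paris -> Prague. Peggy is in Prague.

Answer: Prague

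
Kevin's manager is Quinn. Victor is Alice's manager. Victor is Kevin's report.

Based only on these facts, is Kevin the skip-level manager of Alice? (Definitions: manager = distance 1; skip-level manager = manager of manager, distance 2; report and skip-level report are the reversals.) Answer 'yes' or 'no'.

Reconstructing the manager chain from the given facts:
  Quinn -> Kevin -> Victor -> Alice
(each arrow means 'manager of the next')
Positions in the chain (0 = top):
  position of Quinn: 0
  position of Kevin: 1
  position of Victor: 2
  position of Alice: 3

Kevin is at position 1, Alice is at position 3; signed distance (j - i) = 2.
'skip-level manager' requires j - i = 2. Actual distance is 2, so the relation HOLDS.

Answer: yes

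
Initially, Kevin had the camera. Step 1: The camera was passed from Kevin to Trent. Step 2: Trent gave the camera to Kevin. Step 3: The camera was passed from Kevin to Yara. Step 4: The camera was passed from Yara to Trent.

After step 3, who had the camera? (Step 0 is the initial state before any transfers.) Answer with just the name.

Tracking the camera holder through step 3:
After step 0 (start): Kevin
After step 1: Trent
After step 2: Kevin
After step 3: Yara

At step 3, the holder is Yara.

Answer: Yara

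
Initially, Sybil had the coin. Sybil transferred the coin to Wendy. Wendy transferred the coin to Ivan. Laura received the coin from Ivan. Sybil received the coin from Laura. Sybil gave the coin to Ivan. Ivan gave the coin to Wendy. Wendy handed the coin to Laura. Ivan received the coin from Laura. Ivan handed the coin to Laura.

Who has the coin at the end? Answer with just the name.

Answer: Laura

Derivation:
Tracking the coin through each event:
Start: Sybil has the coin.
After event 1: Wendy has the coin.
After event 2: Ivan has the coin.
After event 3: Laura has the coin.
After event 4: Sybil has the coin.
After event 5: Ivan has the coin.
After event 6: Wendy has the coin.
After event 7: Laura has the coin.
After event 8: Ivan has the coin.
After event 9: Laura has the coin.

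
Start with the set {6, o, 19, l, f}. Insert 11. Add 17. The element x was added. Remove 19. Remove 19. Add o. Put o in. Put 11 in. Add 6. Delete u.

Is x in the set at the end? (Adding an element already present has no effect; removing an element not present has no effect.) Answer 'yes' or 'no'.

Tracking the set through each operation:
Start: {19, 6, f, l, o}
Event 1 (add 11): added. Set: {11, 19, 6, f, l, o}
Event 2 (add 17): added. Set: {11, 17, 19, 6, f, l, o}
Event 3 (add x): added. Set: {11, 17, 19, 6, f, l, o, x}
Event 4 (remove 19): removed. Set: {11, 17, 6, f, l, o, x}
Event 5 (remove 19): not present, no change. Set: {11, 17, 6, f, l, o, x}
Event 6 (add o): already present, no change. Set: {11, 17, 6, f, l, o, x}
Event 7 (add o): already present, no change. Set: {11, 17, 6, f, l, o, x}
Event 8 (add 11): already present, no change. Set: {11, 17, 6, f, l, o, x}
Event 9 (add 6): already present, no change. Set: {11, 17, 6, f, l, o, x}
Event 10 (remove u): not present, no change. Set: {11, 17, 6, f, l, o, x}

Final set: {11, 17, 6, f, l, o, x} (size 7)
x is in the final set.

Answer: yes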